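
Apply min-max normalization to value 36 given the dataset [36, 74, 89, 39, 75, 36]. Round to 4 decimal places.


Min = 36, Max = 89
Range = 89 - 36 = 53
Scaled = (x - min) / (max - min)
= (36 - 36) / 53
= 0 / 53
= 0.0000

0.0000


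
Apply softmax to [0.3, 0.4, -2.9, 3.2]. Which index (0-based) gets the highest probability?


Softmax is a monotonic transformation, so it preserves the argmax.
We need to find the index of the maximum logit.
Index 0: 0.3
Index 1: 0.4
Index 2: -2.9
Index 3: 3.2
Maximum logit = 3.2 at index 3

3


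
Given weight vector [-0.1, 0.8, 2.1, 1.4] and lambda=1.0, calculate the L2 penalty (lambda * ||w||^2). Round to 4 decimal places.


Squaring each weight:
(-0.1)^2 = 0.01
0.8^2 = 0.64
2.1^2 = 4.41
1.4^2 = 1.96
Sum of squares = 7.02
Penalty = 1.0 * 7.02 = 7.0200

7.0200


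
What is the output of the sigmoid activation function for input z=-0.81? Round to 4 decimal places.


sigmoid(z) = 1 / (1 + exp(-z))
exp(-(-0.81)) = exp(0.81) = 2.2479
1 + 2.2479 = 3.2479
1 / 3.2479 = 0.3079

0.3079


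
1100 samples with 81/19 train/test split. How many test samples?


Train samples = 1100 * 81% = 891
Test samples = 1100 - 891
= 209

209


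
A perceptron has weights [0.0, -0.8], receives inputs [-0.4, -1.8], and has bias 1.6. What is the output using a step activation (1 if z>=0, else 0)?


z = w . x + b
= 0.0*-0.4 + -0.8*-1.8 + 1.6
= -0.0 + 1.44 + 1.6
= 1.44 + 1.6
= 3.04
Since z = 3.04 >= 0, output = 1

1


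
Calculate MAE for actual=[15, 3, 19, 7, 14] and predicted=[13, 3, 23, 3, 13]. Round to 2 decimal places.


Absolute errors: [2, 0, 4, 4, 1]
Sum of absolute errors = 11
MAE = 11 / 5 = 2.20

2.20


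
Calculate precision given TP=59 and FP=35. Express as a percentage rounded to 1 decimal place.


Precision = TP / (TP + FP) * 100
= 59 / (59 + 35)
= 59 / 94
= 0.6277
= 62.8%

62.8


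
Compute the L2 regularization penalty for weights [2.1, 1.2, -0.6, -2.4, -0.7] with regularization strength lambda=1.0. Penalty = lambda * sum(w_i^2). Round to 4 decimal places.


Squaring each weight:
2.1^2 = 4.41
1.2^2 = 1.44
(-0.6)^2 = 0.36
(-2.4)^2 = 5.76
(-0.7)^2 = 0.49
Sum of squares = 12.46
Penalty = 1.0 * 12.46 = 12.4600

12.4600


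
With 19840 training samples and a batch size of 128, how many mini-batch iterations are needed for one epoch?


Iterations per epoch = dataset_size / batch_size
= 19840 / 128
= 155

155


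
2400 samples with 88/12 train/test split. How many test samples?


Train samples = 2400 * 88% = 2112
Test samples = 2400 - 2112
= 288

288


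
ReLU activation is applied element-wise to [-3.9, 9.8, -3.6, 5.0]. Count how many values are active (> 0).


ReLU(x) = max(0, x) for each element:
ReLU(-3.9) = 0
ReLU(9.8) = 9.8
ReLU(-3.6) = 0
ReLU(5.0) = 5.0
Active neurons (>0): 2

2


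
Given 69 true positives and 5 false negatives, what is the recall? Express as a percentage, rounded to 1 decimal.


Recall = TP / (TP + FN) * 100
= 69 / (69 + 5)
= 69 / 74
= 0.9324
= 93.2%

93.2


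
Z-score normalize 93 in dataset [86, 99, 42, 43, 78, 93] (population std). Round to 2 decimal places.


Mean = (86 + 99 + 42 + 43 + 78 + 93) / 6 = 73.5
Variance = sum((x_i - mean)^2) / n = 521.5833
Std = sqrt(521.5833) = 22.8382
Z = (x - mean) / std
= (93 - 73.5) / 22.8382
= 19.5 / 22.8382
= 0.85

0.85


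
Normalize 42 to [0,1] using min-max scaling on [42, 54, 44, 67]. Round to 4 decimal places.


Min = 42, Max = 67
Range = 67 - 42 = 25
Scaled = (x - min) / (max - min)
= (42 - 42) / 25
= 0 / 25
= 0.0000

0.0000


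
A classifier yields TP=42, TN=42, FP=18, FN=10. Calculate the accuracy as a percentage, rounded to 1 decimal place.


Accuracy = (TP + TN) / (TP + TN + FP + FN) * 100
= (42 + 42) / (42 + 42 + 18 + 10)
= 84 / 112
= 0.75
= 75.0%

75.0


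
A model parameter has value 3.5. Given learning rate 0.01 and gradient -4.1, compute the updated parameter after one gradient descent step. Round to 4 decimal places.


w_new = w_old - lr * gradient
= 3.5 - 0.01 * -4.1
= 3.5 - (-0.041)
= 3.5410

3.5410


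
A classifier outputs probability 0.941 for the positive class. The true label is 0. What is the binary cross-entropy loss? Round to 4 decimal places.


For y=0: Loss = -log(1-p)
= -log(1 - 0.941)
= -log(0.059)
= -(-2.8302)
= 2.8302

2.8302


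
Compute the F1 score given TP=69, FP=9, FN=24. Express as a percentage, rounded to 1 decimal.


Precision = TP / (TP + FP) = 69 / 78 = 0.8846
Recall = TP / (TP + FN) = 69 / 93 = 0.7419
F1 = 2 * P * R / (P + R)
= 2 * 0.8846 * 0.7419 / (0.8846 + 0.7419)
= 1.3127 / 1.6266
= 0.807
As percentage: 80.7%

80.7


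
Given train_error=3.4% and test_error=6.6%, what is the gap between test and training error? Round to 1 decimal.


Generalization gap = test_error - train_error
= 6.6 - 3.4
= 3.2%
A moderate gap.

3.2


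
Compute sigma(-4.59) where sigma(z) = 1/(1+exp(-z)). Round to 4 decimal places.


sigmoid(z) = 1 / (1 + exp(-z))
exp(-(-4.59)) = exp(4.59) = 98.4944
1 + 98.4944 = 99.4944
1 / 99.4944 = 0.0101

0.0101


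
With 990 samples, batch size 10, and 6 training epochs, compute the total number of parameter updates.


Iterations per epoch = 990 / 10 = 99
Total updates = iterations_per_epoch * epochs
= 99 * 6
= 594

594


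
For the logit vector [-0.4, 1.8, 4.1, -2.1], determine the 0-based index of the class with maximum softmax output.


Softmax is a monotonic transformation, so it preserves the argmax.
We need to find the index of the maximum logit.
Index 0: -0.4
Index 1: 1.8
Index 2: 4.1
Index 3: -2.1
Maximum logit = 4.1 at index 2

2


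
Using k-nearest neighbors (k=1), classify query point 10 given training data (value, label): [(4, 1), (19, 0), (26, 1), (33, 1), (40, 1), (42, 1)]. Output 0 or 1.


Distances from query 10:
Point 4 (class 1): distance = 6
K=1 nearest neighbors: classes = [1]
Votes for class 1: 1 / 1
Majority vote => class 1

1


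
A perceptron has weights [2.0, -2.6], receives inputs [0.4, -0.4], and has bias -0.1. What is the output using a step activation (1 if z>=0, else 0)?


z = w . x + b
= 2.0*0.4 + -2.6*-0.4 + -0.1
= 0.8 + 1.04 + -0.1
= 1.84 + -0.1
= 1.74
Since z = 1.74 >= 0, output = 1

1


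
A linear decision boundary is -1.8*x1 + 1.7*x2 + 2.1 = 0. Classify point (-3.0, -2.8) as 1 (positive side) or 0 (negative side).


Compute -1.8 * -3.0 + 1.7 * -2.8 + 2.1
= 5.4 + -4.76 + 2.1
= 2.74
Since 2.74 >= 0, the point is on the positive side.

1


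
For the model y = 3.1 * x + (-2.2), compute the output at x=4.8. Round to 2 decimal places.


y = 3.1 * 4.8 + (-2.2)
= 14.88 + (-2.2)
= 12.68

12.68


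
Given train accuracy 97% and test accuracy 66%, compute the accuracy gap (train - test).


Gap = train_accuracy - test_accuracy
= 97 - 66
= 31%
This large gap strongly indicates overfitting.

31


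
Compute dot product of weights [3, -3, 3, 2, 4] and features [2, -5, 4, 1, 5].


Element-wise products:
3 * 2 = 6
-3 * -5 = 15
3 * 4 = 12
2 * 1 = 2
4 * 5 = 20
Sum = 6 + 15 + 12 + 2 + 20
= 55

55


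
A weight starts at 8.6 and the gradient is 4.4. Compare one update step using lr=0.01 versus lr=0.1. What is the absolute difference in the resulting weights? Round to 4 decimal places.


With lr=0.01: w_new = 8.6 - 0.01 * 4.4 = 8.556
With lr=0.1: w_new = 8.6 - 0.1 * 4.4 = 8.16
Absolute difference = |8.556 - 8.16|
= 0.3960

0.3960


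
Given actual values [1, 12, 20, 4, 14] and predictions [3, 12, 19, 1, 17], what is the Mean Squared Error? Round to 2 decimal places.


Differences: [-2, 0, 1, 3, -3]
Squared errors: [4, 0, 1, 9, 9]
Sum of squared errors = 23
MSE = 23 / 5 = 4.60

4.60


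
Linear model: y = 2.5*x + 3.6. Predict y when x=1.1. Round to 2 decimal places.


y = 2.5 * 1.1 + (3.6)
= 2.75 + (3.6)
= 6.35

6.35


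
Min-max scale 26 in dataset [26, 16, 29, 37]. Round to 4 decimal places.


Min = 16, Max = 37
Range = 37 - 16 = 21
Scaled = (x - min) / (max - min)
= (26 - 16) / 21
= 10 / 21
= 0.4762

0.4762


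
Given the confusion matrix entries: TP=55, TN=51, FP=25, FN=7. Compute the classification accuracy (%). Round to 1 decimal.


Accuracy = (TP + TN) / (TP + TN + FP + FN) * 100
= (55 + 51) / (55 + 51 + 25 + 7)
= 106 / 138
= 0.7681
= 76.8%

76.8


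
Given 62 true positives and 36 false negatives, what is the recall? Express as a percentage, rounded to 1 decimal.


Recall = TP / (TP + FN) * 100
= 62 / (62 + 36)
= 62 / 98
= 0.6327
= 63.3%

63.3


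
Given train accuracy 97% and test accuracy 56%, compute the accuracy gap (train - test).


Gap = train_accuracy - test_accuracy
= 97 - 56
= 41%
This large gap strongly indicates overfitting.

41


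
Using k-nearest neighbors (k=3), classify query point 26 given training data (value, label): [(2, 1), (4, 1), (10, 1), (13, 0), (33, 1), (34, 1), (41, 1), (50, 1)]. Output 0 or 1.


Distances from query 26:
Point 33 (class 1): distance = 7
Point 34 (class 1): distance = 8
Point 13 (class 0): distance = 13
K=3 nearest neighbors: classes = [1, 1, 0]
Votes for class 1: 2 / 3
Majority vote => class 1

1


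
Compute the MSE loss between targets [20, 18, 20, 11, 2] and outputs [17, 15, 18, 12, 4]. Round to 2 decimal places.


Differences: [3, 3, 2, -1, -2]
Squared errors: [9, 9, 4, 1, 4]
Sum of squared errors = 27
MSE = 27 / 5 = 5.40

5.40


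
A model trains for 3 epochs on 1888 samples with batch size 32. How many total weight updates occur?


Iterations per epoch = 1888 / 32 = 59
Total updates = iterations_per_epoch * epochs
= 59 * 3
= 177

177


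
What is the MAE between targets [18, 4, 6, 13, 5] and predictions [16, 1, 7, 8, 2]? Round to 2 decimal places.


Absolute errors: [2, 3, 1, 5, 3]
Sum of absolute errors = 14
MAE = 14 / 5 = 2.80

2.80


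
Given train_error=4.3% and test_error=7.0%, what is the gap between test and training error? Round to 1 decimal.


Generalization gap = test_error - train_error
= 7.0 - 4.3
= 2.7%
A moderate gap.

2.7


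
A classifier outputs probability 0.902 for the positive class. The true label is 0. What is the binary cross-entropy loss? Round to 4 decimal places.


For y=0: Loss = -log(1-p)
= -log(1 - 0.902)
= -log(0.098)
= -(-2.3228)
= 2.3228

2.3228


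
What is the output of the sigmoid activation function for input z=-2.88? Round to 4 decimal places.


sigmoid(z) = 1 / (1 + exp(-z))
exp(-(-2.88)) = exp(2.88) = 17.8143
1 + 17.8143 = 18.8143
1 / 18.8143 = 0.0532

0.0532


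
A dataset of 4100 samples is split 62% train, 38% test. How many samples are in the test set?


Train samples = 4100 * 62% = 2542
Test samples = 4100 - 2542
= 1558

1558


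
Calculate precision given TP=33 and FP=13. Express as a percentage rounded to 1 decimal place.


Precision = TP / (TP + FP) * 100
= 33 / (33 + 13)
= 33 / 46
= 0.7174
= 71.7%

71.7


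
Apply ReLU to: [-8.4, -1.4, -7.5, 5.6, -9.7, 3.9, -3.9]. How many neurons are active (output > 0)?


ReLU(x) = max(0, x) for each element:
ReLU(-8.4) = 0
ReLU(-1.4) = 0
ReLU(-7.5) = 0
ReLU(5.6) = 5.6
ReLU(-9.7) = 0
ReLU(3.9) = 3.9
ReLU(-3.9) = 0
Active neurons (>0): 2

2


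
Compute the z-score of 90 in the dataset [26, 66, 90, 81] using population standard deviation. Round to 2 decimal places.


Mean = (26 + 66 + 90 + 81) / 4 = 65.75
Variance = sum((x_i - mean)^2) / n = 600.1875
Std = sqrt(600.1875) = 24.4987
Z = (x - mean) / std
= (90 - 65.75) / 24.4987
= 24.25 / 24.4987
= 0.99

0.99


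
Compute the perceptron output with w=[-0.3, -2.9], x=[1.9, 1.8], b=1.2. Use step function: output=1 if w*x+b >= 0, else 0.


z = w . x + b
= -0.3*1.9 + -2.9*1.8 + 1.2
= -0.57 + -5.22 + 1.2
= -5.79 + 1.2
= -4.59
Since z = -4.59 < 0, output = 0

0


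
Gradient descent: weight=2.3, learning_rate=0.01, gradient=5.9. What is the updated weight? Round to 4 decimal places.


w_new = w_old - lr * gradient
= 2.3 - 0.01 * 5.9
= 2.3 - (0.059)
= 2.2410

2.2410


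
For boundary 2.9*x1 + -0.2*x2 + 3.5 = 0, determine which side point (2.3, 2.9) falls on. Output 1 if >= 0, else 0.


Compute 2.9 * 2.3 + -0.2 * 2.9 + 3.5
= 6.67 + -0.58 + 3.5
= 9.59
Since 9.59 >= 0, the point is on the positive side.

1


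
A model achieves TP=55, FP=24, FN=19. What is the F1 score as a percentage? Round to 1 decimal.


Precision = TP / (TP + FP) = 55 / 79 = 0.6962
Recall = TP / (TP + FN) = 55 / 74 = 0.7432
F1 = 2 * P * R / (P + R)
= 2 * 0.6962 * 0.7432 / (0.6962 + 0.7432)
= 1.0349 / 1.4394
= 0.719
As percentage: 71.9%

71.9


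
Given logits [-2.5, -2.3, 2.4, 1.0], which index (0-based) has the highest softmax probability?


Softmax is a monotonic transformation, so it preserves the argmax.
We need to find the index of the maximum logit.
Index 0: -2.5
Index 1: -2.3
Index 2: 2.4
Index 3: 1.0
Maximum logit = 2.4 at index 2

2


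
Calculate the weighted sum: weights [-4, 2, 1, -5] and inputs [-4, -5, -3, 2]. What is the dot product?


Element-wise products:
-4 * -4 = 16
2 * -5 = -10
1 * -3 = -3
-5 * 2 = -10
Sum = 16 + -10 + -3 + -10
= -7

-7


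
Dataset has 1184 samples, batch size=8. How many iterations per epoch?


Iterations per epoch = dataset_size / batch_size
= 1184 / 8
= 148

148


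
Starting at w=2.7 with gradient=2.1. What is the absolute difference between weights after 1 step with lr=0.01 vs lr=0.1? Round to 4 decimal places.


With lr=0.01: w_new = 2.7 - 0.01 * 2.1 = 2.679
With lr=0.1: w_new = 2.7 - 0.1 * 2.1 = 2.49
Absolute difference = |2.679 - 2.49|
= 0.1890

0.1890


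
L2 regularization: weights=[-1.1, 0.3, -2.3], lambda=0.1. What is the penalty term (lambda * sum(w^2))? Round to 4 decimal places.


Squaring each weight:
(-1.1)^2 = 1.21
0.3^2 = 0.09
(-2.3)^2 = 5.29
Sum of squares = 6.59
Penalty = 0.1 * 6.59 = 0.6590

0.6590


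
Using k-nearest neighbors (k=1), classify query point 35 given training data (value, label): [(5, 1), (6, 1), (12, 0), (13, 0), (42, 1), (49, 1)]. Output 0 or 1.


Distances from query 35:
Point 42 (class 1): distance = 7
K=1 nearest neighbors: classes = [1]
Votes for class 1: 1 / 1
Majority vote => class 1

1


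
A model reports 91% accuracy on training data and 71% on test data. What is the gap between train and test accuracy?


Gap = train_accuracy - test_accuracy
= 91 - 71
= 20%
This gap suggests the model is overfitting.

20


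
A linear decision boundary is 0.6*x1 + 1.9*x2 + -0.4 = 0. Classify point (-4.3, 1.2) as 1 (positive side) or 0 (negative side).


Compute 0.6 * -4.3 + 1.9 * 1.2 + -0.4
= -2.58 + 2.28 + -0.4
= -0.7
Since -0.7 < 0, the point is on the negative side.

0


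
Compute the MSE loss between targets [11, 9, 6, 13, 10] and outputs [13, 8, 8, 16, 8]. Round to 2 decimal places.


Differences: [-2, 1, -2, -3, 2]
Squared errors: [4, 1, 4, 9, 4]
Sum of squared errors = 22
MSE = 22 / 5 = 4.40

4.40


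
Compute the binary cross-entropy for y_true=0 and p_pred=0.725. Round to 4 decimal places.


For y=0: Loss = -log(1-p)
= -log(1 - 0.725)
= -log(0.275)
= -(-1.291)
= 1.2910

1.2910


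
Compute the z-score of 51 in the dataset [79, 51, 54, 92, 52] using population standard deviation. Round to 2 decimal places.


Mean = (79 + 51 + 54 + 92 + 52) / 5 = 65.6
Variance = sum((x_i - mean)^2) / n = 281.84
Std = sqrt(281.84) = 16.7881
Z = (x - mean) / std
= (51 - 65.6) / 16.7881
= -14.6 / 16.7881
= -0.87

-0.87


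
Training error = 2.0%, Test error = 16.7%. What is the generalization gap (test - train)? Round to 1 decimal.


Generalization gap = test_error - train_error
= 16.7 - 2.0
= 14.7%
A large gap suggests overfitting.

14.7


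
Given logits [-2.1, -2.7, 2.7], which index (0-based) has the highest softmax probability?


Softmax is a monotonic transformation, so it preserves the argmax.
We need to find the index of the maximum logit.
Index 0: -2.1
Index 1: -2.7
Index 2: 2.7
Maximum logit = 2.7 at index 2

2


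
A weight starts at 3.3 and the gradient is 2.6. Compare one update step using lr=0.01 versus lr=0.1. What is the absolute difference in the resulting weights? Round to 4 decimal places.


With lr=0.01: w_new = 3.3 - 0.01 * 2.6 = 3.274
With lr=0.1: w_new = 3.3 - 0.1 * 2.6 = 3.04
Absolute difference = |3.274 - 3.04|
= 0.2340

0.2340


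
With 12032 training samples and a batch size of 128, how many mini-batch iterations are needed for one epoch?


Iterations per epoch = dataset_size / batch_size
= 12032 / 128
= 94

94


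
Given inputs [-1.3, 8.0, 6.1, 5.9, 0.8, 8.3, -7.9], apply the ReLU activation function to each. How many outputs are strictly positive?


ReLU(x) = max(0, x) for each element:
ReLU(-1.3) = 0
ReLU(8.0) = 8.0
ReLU(6.1) = 6.1
ReLU(5.9) = 5.9
ReLU(0.8) = 0.8
ReLU(8.3) = 8.3
ReLU(-7.9) = 0
Active neurons (>0): 5

5


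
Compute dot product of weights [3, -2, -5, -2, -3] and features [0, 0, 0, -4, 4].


Element-wise products:
3 * 0 = 0
-2 * 0 = 0
-5 * 0 = 0
-2 * -4 = 8
-3 * 4 = -12
Sum = 0 + 0 + 0 + 8 + -12
= -4

-4


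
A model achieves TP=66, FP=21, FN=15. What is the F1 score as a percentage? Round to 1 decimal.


Precision = TP / (TP + FP) = 66 / 87 = 0.7586
Recall = TP / (TP + FN) = 66 / 81 = 0.8148
F1 = 2 * P * R / (P + R)
= 2 * 0.7586 * 0.8148 / (0.7586 + 0.8148)
= 1.2363 / 1.5734
= 0.7857
As percentage: 78.6%

78.6


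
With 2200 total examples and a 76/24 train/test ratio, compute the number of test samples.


Train samples = 2200 * 76% = 1672
Test samples = 2200 - 1672
= 528

528


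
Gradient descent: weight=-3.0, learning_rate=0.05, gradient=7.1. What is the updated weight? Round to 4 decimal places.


w_new = w_old - lr * gradient
= -3.0 - 0.05 * 7.1
= -3.0 - (0.355)
= -3.3550

-3.3550


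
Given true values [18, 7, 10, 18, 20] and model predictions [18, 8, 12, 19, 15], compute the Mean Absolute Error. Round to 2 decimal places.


Absolute errors: [0, 1, 2, 1, 5]
Sum of absolute errors = 9
MAE = 9 / 5 = 1.80

1.80


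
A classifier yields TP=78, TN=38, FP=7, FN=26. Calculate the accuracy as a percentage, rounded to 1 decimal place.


Accuracy = (TP + TN) / (TP + TN + FP + FN) * 100
= (78 + 38) / (78 + 38 + 7 + 26)
= 116 / 149
= 0.7785
= 77.9%

77.9


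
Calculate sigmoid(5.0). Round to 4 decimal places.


sigmoid(z) = 1 / (1 + exp(-z))
exp(-(5.0)) = exp(-5.0) = 0.0067
1 + 0.0067 = 1.0067
1 / 1.0067 = 0.9933

0.9933


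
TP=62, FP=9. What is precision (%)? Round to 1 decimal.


Precision = TP / (TP + FP) * 100
= 62 / (62 + 9)
= 62 / 71
= 0.8732
= 87.3%

87.3


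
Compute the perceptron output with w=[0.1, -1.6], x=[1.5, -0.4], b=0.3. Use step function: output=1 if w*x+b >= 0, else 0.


z = w . x + b
= 0.1*1.5 + -1.6*-0.4 + 0.3
= 0.15 + 0.64 + 0.3
= 0.79 + 0.3
= 1.09
Since z = 1.09 >= 0, output = 1

1


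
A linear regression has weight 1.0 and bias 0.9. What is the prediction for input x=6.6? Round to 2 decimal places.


y = 1.0 * 6.6 + (0.9)
= 6.6 + (0.9)
= 7.50

7.50


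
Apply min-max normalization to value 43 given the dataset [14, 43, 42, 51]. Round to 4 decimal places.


Min = 14, Max = 51
Range = 51 - 14 = 37
Scaled = (x - min) / (max - min)
= (43 - 14) / 37
= 29 / 37
= 0.7838

0.7838


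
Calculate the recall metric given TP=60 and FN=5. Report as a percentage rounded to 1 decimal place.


Recall = TP / (TP + FN) * 100
= 60 / (60 + 5)
= 60 / 65
= 0.9231
= 92.3%

92.3


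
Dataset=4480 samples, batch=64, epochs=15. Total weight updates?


Iterations per epoch = 4480 / 64 = 70
Total updates = iterations_per_epoch * epochs
= 70 * 15
= 1050

1050


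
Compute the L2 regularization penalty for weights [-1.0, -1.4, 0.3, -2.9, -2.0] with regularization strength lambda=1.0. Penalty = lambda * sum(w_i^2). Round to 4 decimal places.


Squaring each weight:
(-1.0)^2 = 1.0
(-1.4)^2 = 1.96
0.3^2 = 0.09
(-2.9)^2 = 8.41
(-2.0)^2 = 4.0
Sum of squares = 15.46
Penalty = 1.0 * 15.46 = 15.4600

15.4600


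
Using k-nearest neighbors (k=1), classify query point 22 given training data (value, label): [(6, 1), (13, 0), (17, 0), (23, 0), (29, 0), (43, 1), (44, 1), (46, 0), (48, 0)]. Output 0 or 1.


Distances from query 22:
Point 23 (class 0): distance = 1
K=1 nearest neighbors: classes = [0]
Votes for class 1: 0 / 1
Majority vote => class 0

0


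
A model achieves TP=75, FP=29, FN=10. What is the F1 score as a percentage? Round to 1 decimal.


Precision = TP / (TP + FP) = 75 / 104 = 0.7212
Recall = TP / (TP + FN) = 75 / 85 = 0.8824
F1 = 2 * P * R / (P + R)
= 2 * 0.7212 * 0.8824 / (0.7212 + 0.8824)
= 1.2726 / 1.6035
= 0.7937
As percentage: 79.4%

79.4


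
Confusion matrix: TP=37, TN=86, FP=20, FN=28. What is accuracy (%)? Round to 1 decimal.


Accuracy = (TP + TN) / (TP + TN + FP + FN) * 100
= (37 + 86) / (37 + 86 + 20 + 28)
= 123 / 171
= 0.7193
= 71.9%

71.9


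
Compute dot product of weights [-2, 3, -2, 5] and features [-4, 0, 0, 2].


Element-wise products:
-2 * -4 = 8
3 * 0 = 0
-2 * 0 = 0
5 * 2 = 10
Sum = 8 + 0 + 0 + 10
= 18

18


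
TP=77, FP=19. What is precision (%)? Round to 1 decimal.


Precision = TP / (TP + FP) * 100
= 77 / (77 + 19)
= 77 / 96
= 0.8021
= 80.2%

80.2


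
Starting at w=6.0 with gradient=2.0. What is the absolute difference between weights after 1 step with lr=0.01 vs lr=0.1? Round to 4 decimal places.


With lr=0.01: w_new = 6.0 - 0.01 * 2.0 = 5.98
With lr=0.1: w_new = 6.0 - 0.1 * 2.0 = 5.8
Absolute difference = |5.98 - 5.8|
= 0.1800

0.1800


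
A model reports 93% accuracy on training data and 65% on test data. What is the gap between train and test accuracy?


Gap = train_accuracy - test_accuracy
= 93 - 65
= 28%
This large gap strongly indicates overfitting.

28


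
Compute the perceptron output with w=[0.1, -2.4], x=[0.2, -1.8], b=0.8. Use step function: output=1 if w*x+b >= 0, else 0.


z = w . x + b
= 0.1*0.2 + -2.4*-1.8 + 0.8
= 0.02 + 4.32 + 0.8
= 4.34 + 0.8
= 5.14
Since z = 5.14 >= 0, output = 1

1


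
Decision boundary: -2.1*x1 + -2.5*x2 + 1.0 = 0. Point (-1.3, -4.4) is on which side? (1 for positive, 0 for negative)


Compute -2.1 * -1.3 + -2.5 * -4.4 + 1.0
= 2.73 + 11.0 + 1.0
= 14.73
Since 14.73 >= 0, the point is on the positive side.

1


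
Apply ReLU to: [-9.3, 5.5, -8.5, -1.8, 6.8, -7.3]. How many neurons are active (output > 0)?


ReLU(x) = max(0, x) for each element:
ReLU(-9.3) = 0
ReLU(5.5) = 5.5
ReLU(-8.5) = 0
ReLU(-1.8) = 0
ReLU(6.8) = 6.8
ReLU(-7.3) = 0
Active neurons (>0): 2

2


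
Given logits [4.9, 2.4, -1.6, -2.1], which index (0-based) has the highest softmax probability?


Softmax is a monotonic transformation, so it preserves the argmax.
We need to find the index of the maximum logit.
Index 0: 4.9
Index 1: 2.4
Index 2: -1.6
Index 3: -2.1
Maximum logit = 4.9 at index 0

0


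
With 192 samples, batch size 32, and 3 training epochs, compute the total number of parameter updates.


Iterations per epoch = 192 / 32 = 6
Total updates = iterations_per_epoch * epochs
= 6 * 3
= 18

18


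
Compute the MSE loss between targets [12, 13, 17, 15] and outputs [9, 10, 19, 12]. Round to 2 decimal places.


Differences: [3, 3, -2, 3]
Squared errors: [9, 9, 4, 9]
Sum of squared errors = 31
MSE = 31 / 4 = 7.75

7.75


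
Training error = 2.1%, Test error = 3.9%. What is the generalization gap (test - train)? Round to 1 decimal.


Generalization gap = test_error - train_error
= 3.9 - 2.1
= 1.8%
A small gap suggests good generalization.

1.8


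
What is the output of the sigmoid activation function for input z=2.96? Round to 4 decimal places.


sigmoid(z) = 1 / (1 + exp(-z))
exp(-(2.96)) = exp(-2.96) = 0.0518
1 + 0.0518 = 1.0518
1 / 1.0518 = 0.9507

0.9507


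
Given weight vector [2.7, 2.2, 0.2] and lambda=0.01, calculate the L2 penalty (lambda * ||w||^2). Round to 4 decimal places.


Squaring each weight:
2.7^2 = 7.29
2.2^2 = 4.84
0.2^2 = 0.04
Sum of squares = 12.17
Penalty = 0.01 * 12.17 = 0.1217

0.1217


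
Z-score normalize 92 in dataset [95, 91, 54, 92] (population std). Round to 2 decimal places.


Mean = (95 + 91 + 54 + 92) / 4 = 83.0
Variance = sum((x_i - mean)^2) / n = 282.5
Std = sqrt(282.5) = 16.8077
Z = (x - mean) / std
= (92 - 83.0) / 16.8077
= 9.0 / 16.8077
= 0.54

0.54


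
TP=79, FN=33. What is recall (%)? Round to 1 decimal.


Recall = TP / (TP + FN) * 100
= 79 / (79 + 33)
= 79 / 112
= 0.7054
= 70.5%

70.5


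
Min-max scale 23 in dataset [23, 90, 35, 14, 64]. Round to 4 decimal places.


Min = 14, Max = 90
Range = 90 - 14 = 76
Scaled = (x - min) / (max - min)
= (23 - 14) / 76
= 9 / 76
= 0.1184

0.1184


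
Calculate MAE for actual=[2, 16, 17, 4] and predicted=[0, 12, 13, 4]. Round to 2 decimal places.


Absolute errors: [2, 4, 4, 0]
Sum of absolute errors = 10
MAE = 10 / 4 = 2.50

2.50


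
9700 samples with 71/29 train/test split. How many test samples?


Train samples = 9700 * 71% = 6887
Test samples = 9700 - 6887
= 2813

2813


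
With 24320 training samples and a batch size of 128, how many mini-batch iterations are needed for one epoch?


Iterations per epoch = dataset_size / batch_size
= 24320 / 128
= 190

190


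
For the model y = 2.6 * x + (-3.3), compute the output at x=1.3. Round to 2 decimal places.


y = 2.6 * 1.3 + (-3.3)
= 3.38 + (-3.3)
= 0.08

0.08


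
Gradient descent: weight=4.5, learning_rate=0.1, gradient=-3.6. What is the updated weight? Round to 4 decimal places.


w_new = w_old - lr * gradient
= 4.5 - 0.1 * -3.6
= 4.5 - (-0.36)
= 4.8600

4.8600


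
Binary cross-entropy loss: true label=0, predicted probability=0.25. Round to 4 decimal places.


For y=0: Loss = -log(1-p)
= -log(1 - 0.25)
= -log(0.75)
= -(-0.2877)
= 0.2877

0.2877


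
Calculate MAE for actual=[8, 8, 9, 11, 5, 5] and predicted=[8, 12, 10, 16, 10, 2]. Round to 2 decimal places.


Absolute errors: [0, 4, 1, 5, 5, 3]
Sum of absolute errors = 18
MAE = 18 / 6 = 3.00

3.00


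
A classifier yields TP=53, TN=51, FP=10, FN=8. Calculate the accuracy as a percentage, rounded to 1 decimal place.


Accuracy = (TP + TN) / (TP + TN + FP + FN) * 100
= (53 + 51) / (53 + 51 + 10 + 8)
= 104 / 122
= 0.8525
= 85.2%

85.2


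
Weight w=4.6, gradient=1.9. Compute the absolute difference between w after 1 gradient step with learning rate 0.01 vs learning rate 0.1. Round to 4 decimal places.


With lr=0.01: w_new = 4.6 - 0.01 * 1.9 = 4.581
With lr=0.1: w_new = 4.6 - 0.1 * 1.9 = 4.41
Absolute difference = |4.581 - 4.41|
= 0.1710

0.1710


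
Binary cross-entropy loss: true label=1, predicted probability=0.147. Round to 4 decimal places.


For y=1: Loss = -log(p)
= -log(0.147)
= -(-1.9173)
= 1.9173

1.9173


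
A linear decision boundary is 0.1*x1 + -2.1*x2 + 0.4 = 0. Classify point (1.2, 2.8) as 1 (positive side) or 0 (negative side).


Compute 0.1 * 1.2 + -2.1 * 2.8 + 0.4
= 0.12 + -5.88 + 0.4
= -5.36
Since -5.36 < 0, the point is on the negative side.

0


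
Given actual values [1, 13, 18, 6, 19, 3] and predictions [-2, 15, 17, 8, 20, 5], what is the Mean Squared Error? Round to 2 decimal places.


Differences: [3, -2, 1, -2, -1, -2]
Squared errors: [9, 4, 1, 4, 1, 4]
Sum of squared errors = 23
MSE = 23 / 6 = 3.83

3.83


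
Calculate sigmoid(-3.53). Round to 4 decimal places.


sigmoid(z) = 1 / (1 + exp(-z))
exp(-(-3.53)) = exp(3.53) = 34.124
1 + 34.124 = 35.124
1 / 35.124 = 0.0285

0.0285


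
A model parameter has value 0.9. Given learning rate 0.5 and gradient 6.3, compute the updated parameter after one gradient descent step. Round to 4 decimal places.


w_new = w_old - lr * gradient
= 0.9 - 0.5 * 6.3
= 0.9 - (3.15)
= -2.2500

-2.2500


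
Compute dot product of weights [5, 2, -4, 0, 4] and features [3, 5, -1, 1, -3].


Element-wise products:
5 * 3 = 15
2 * 5 = 10
-4 * -1 = 4
0 * 1 = 0
4 * -3 = -12
Sum = 15 + 10 + 4 + 0 + -12
= 17

17


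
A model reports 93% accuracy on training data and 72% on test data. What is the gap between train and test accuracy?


Gap = train_accuracy - test_accuracy
= 93 - 72
= 21%
This large gap strongly indicates overfitting.

21


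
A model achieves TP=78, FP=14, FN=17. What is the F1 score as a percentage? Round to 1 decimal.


Precision = TP / (TP + FP) = 78 / 92 = 0.8478
Recall = TP / (TP + FN) = 78 / 95 = 0.8211
F1 = 2 * P * R / (P + R)
= 2 * 0.8478 * 0.8211 / (0.8478 + 0.8211)
= 1.3922 / 1.6689
= 0.8342
As percentage: 83.4%

83.4


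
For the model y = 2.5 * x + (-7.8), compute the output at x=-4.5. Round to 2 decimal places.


y = 2.5 * -4.5 + (-7.8)
= -11.25 + (-7.8)
= -19.05

-19.05


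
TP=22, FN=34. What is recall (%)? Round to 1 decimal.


Recall = TP / (TP + FN) * 100
= 22 / (22 + 34)
= 22 / 56
= 0.3929
= 39.3%

39.3


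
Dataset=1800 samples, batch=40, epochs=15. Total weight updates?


Iterations per epoch = 1800 / 40 = 45
Total updates = iterations_per_epoch * epochs
= 45 * 15
= 675

675


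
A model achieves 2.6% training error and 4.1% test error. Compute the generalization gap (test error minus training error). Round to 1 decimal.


Generalization gap = test_error - train_error
= 4.1 - 2.6
= 1.5%
A small gap suggests good generalization.

1.5


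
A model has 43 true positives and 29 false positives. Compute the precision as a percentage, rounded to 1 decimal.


Precision = TP / (TP + FP) * 100
= 43 / (43 + 29)
= 43 / 72
= 0.5972
= 59.7%

59.7


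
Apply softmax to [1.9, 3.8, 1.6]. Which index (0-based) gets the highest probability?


Softmax is a monotonic transformation, so it preserves the argmax.
We need to find the index of the maximum logit.
Index 0: 1.9
Index 1: 3.8
Index 2: 1.6
Maximum logit = 3.8 at index 1

1


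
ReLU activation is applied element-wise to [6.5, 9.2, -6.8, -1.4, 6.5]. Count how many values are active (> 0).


ReLU(x) = max(0, x) for each element:
ReLU(6.5) = 6.5
ReLU(9.2) = 9.2
ReLU(-6.8) = 0
ReLU(-1.4) = 0
ReLU(6.5) = 6.5
Active neurons (>0): 3

3


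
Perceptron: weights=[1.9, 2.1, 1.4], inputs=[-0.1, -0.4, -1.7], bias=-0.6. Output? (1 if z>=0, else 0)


z = w . x + b
= 1.9*-0.1 + 2.1*-0.4 + 1.4*-1.7 + -0.6
= -0.19 + -0.84 + -2.38 + -0.6
= -3.41 + -0.6
= -4.01
Since z = -4.01 < 0, output = 0

0


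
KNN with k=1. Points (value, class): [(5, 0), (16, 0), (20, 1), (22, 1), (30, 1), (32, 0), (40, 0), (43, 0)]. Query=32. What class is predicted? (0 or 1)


Distances from query 32:
Point 32 (class 0): distance = 0
K=1 nearest neighbors: classes = [0]
Votes for class 1: 0 / 1
Majority vote => class 0

0


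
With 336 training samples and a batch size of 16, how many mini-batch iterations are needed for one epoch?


Iterations per epoch = dataset_size / batch_size
= 336 / 16
= 21

21


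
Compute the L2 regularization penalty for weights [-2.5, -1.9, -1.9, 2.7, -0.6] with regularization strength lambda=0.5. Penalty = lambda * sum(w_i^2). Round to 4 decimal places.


Squaring each weight:
(-2.5)^2 = 6.25
(-1.9)^2 = 3.61
(-1.9)^2 = 3.61
2.7^2 = 7.29
(-0.6)^2 = 0.36
Sum of squares = 21.12
Penalty = 0.5 * 21.12 = 10.5600

10.5600


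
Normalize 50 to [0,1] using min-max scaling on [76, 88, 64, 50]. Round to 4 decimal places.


Min = 50, Max = 88
Range = 88 - 50 = 38
Scaled = (x - min) / (max - min)
= (50 - 50) / 38
= 0 / 38
= 0.0000

0.0000


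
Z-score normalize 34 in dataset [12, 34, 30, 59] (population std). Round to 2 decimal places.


Mean = (12 + 34 + 30 + 59) / 4 = 33.75
Variance = sum((x_i - mean)^2) / n = 281.1875
Std = sqrt(281.1875) = 16.7686
Z = (x - mean) / std
= (34 - 33.75) / 16.7686
= 0.25 / 16.7686
= 0.01

0.01


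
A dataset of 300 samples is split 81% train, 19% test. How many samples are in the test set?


Train samples = 300 * 81% = 243
Test samples = 300 - 243
= 57

57


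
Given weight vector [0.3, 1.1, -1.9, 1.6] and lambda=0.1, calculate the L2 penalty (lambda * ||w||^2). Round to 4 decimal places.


Squaring each weight:
0.3^2 = 0.09
1.1^2 = 1.21
(-1.9)^2 = 3.61
1.6^2 = 2.56
Sum of squares = 7.47
Penalty = 0.1 * 7.47 = 0.7470

0.7470


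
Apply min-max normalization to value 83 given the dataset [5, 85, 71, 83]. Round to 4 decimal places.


Min = 5, Max = 85
Range = 85 - 5 = 80
Scaled = (x - min) / (max - min)
= (83 - 5) / 80
= 78 / 80
= 0.9750

0.9750


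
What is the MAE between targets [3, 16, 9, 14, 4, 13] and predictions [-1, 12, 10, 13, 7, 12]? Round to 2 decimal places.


Absolute errors: [4, 4, 1, 1, 3, 1]
Sum of absolute errors = 14
MAE = 14 / 6 = 2.33

2.33


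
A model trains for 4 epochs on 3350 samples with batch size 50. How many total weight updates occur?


Iterations per epoch = 3350 / 50 = 67
Total updates = iterations_per_epoch * epochs
= 67 * 4
= 268

268


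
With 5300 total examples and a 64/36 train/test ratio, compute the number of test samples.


Train samples = 5300 * 64% = 3392
Test samples = 5300 - 3392
= 1908

1908


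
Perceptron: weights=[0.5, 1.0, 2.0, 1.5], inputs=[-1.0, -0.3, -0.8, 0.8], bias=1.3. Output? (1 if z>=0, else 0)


z = w . x + b
= 0.5*-1.0 + 1.0*-0.3 + 2.0*-0.8 + 1.5*0.8 + 1.3
= -0.5 + -0.3 + -1.6 + 1.2 + 1.3
= -1.2 + 1.3
= 0.1
Since z = 0.1 >= 0, output = 1

1


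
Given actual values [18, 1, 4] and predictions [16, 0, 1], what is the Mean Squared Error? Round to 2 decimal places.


Differences: [2, 1, 3]
Squared errors: [4, 1, 9]
Sum of squared errors = 14
MSE = 14 / 3 = 4.67

4.67


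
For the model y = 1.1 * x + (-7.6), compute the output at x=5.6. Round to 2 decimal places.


y = 1.1 * 5.6 + (-7.6)
= 6.16 + (-7.6)
= -1.44

-1.44


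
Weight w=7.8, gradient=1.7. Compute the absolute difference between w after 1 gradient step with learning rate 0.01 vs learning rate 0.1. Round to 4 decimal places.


With lr=0.01: w_new = 7.8 - 0.01 * 1.7 = 7.783
With lr=0.1: w_new = 7.8 - 0.1 * 1.7 = 7.63
Absolute difference = |7.783 - 7.63|
= 0.1530

0.1530


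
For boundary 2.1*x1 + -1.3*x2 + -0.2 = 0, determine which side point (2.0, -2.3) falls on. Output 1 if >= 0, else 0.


Compute 2.1 * 2.0 + -1.3 * -2.3 + -0.2
= 4.2 + 2.99 + -0.2
= 6.99
Since 6.99 >= 0, the point is on the positive side.

1


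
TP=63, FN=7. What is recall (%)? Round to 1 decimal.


Recall = TP / (TP + FN) * 100
= 63 / (63 + 7)
= 63 / 70
= 0.9
= 90.0%

90.0


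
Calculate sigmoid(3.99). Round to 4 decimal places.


sigmoid(z) = 1 / (1 + exp(-z))
exp(-(3.99)) = exp(-3.99) = 0.0185
1 + 0.0185 = 1.0185
1 / 1.0185 = 0.9818

0.9818


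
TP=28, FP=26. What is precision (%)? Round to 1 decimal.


Precision = TP / (TP + FP) * 100
= 28 / (28 + 26)
= 28 / 54
= 0.5185
= 51.9%

51.9


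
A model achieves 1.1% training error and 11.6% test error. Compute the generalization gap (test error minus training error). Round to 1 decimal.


Generalization gap = test_error - train_error
= 11.6 - 1.1
= 10.5%
A large gap suggests overfitting.

10.5


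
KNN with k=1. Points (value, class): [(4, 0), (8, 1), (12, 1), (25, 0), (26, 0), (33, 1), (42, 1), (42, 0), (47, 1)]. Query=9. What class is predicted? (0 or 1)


Distances from query 9:
Point 8 (class 1): distance = 1
K=1 nearest neighbors: classes = [1]
Votes for class 1: 1 / 1
Majority vote => class 1

1


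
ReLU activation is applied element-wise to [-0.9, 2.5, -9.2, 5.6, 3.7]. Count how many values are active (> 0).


ReLU(x) = max(0, x) for each element:
ReLU(-0.9) = 0
ReLU(2.5) = 2.5
ReLU(-9.2) = 0
ReLU(5.6) = 5.6
ReLU(3.7) = 3.7
Active neurons (>0): 3

3


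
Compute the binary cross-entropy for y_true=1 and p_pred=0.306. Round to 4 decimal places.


For y=1: Loss = -log(p)
= -log(0.306)
= -(-1.1842)
= 1.1842

1.1842


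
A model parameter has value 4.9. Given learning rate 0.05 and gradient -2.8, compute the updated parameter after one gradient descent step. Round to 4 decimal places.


w_new = w_old - lr * gradient
= 4.9 - 0.05 * -2.8
= 4.9 - (-0.14)
= 5.0400

5.0400


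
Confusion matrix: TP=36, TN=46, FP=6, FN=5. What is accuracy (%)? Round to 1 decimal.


Accuracy = (TP + TN) / (TP + TN + FP + FN) * 100
= (36 + 46) / (36 + 46 + 6 + 5)
= 82 / 93
= 0.8817
= 88.2%

88.2


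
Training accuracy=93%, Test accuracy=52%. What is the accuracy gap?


Gap = train_accuracy - test_accuracy
= 93 - 52
= 41%
This large gap strongly indicates overfitting.

41


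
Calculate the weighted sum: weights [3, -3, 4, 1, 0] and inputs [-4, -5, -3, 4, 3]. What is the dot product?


Element-wise products:
3 * -4 = -12
-3 * -5 = 15
4 * -3 = -12
1 * 4 = 4
0 * 3 = 0
Sum = -12 + 15 + -12 + 4 + 0
= -5

-5


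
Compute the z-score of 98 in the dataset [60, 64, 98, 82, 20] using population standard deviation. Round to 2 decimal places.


Mean = (60 + 64 + 98 + 82 + 20) / 5 = 64.8
Variance = sum((x_i - mean)^2) / n = 685.76
Std = sqrt(685.76) = 26.187
Z = (x - mean) / std
= (98 - 64.8) / 26.187
= 33.2 / 26.187
= 1.27

1.27


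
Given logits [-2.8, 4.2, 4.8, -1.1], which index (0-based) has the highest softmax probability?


Softmax is a monotonic transformation, so it preserves the argmax.
We need to find the index of the maximum logit.
Index 0: -2.8
Index 1: 4.2
Index 2: 4.8
Index 3: -1.1
Maximum logit = 4.8 at index 2

2


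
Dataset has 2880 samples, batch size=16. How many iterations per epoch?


Iterations per epoch = dataset_size / batch_size
= 2880 / 16
= 180

180


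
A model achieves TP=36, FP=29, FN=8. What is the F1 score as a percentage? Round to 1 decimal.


Precision = TP / (TP + FP) = 36 / 65 = 0.5538
Recall = TP / (TP + FN) = 36 / 44 = 0.8182
F1 = 2 * P * R / (P + R)
= 2 * 0.5538 * 0.8182 / (0.5538 + 0.8182)
= 0.9063 / 1.372
= 0.6606
As percentage: 66.1%

66.1


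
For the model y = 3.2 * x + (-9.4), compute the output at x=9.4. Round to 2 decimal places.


y = 3.2 * 9.4 + (-9.4)
= 30.08 + (-9.4)
= 20.68

20.68


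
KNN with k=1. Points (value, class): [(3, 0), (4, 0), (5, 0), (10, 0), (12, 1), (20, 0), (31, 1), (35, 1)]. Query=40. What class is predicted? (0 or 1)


Distances from query 40:
Point 35 (class 1): distance = 5
K=1 nearest neighbors: classes = [1]
Votes for class 1: 1 / 1
Majority vote => class 1

1


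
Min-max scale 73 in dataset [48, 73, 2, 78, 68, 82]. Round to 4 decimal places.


Min = 2, Max = 82
Range = 82 - 2 = 80
Scaled = (x - min) / (max - min)
= (73 - 2) / 80
= 71 / 80
= 0.8875

0.8875


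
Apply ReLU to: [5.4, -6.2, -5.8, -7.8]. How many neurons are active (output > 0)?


ReLU(x) = max(0, x) for each element:
ReLU(5.4) = 5.4
ReLU(-6.2) = 0
ReLU(-5.8) = 0
ReLU(-7.8) = 0
Active neurons (>0): 1

1


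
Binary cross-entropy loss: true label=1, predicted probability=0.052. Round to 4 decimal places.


For y=1: Loss = -log(p)
= -log(0.052)
= -(-2.9565)
= 2.9565

2.9565


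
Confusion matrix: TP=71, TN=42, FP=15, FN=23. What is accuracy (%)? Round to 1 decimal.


Accuracy = (TP + TN) / (TP + TN + FP + FN) * 100
= (71 + 42) / (71 + 42 + 15 + 23)
= 113 / 151
= 0.7483
= 74.8%

74.8


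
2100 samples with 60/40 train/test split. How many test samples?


Train samples = 2100 * 60% = 1260
Test samples = 2100 - 1260
= 840

840


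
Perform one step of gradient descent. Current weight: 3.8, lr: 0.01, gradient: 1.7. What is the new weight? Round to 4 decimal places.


w_new = w_old - lr * gradient
= 3.8 - 0.01 * 1.7
= 3.8 - (0.017)
= 3.7830

3.7830


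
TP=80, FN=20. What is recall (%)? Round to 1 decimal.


Recall = TP / (TP + FN) * 100
= 80 / (80 + 20)
= 80 / 100
= 0.8
= 80.0%

80.0


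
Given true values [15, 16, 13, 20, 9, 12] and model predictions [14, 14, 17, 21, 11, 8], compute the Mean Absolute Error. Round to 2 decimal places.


Absolute errors: [1, 2, 4, 1, 2, 4]
Sum of absolute errors = 14
MAE = 14 / 6 = 2.33

2.33


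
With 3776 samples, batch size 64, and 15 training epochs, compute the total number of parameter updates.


Iterations per epoch = 3776 / 64 = 59
Total updates = iterations_per_epoch * epochs
= 59 * 15
= 885

885
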